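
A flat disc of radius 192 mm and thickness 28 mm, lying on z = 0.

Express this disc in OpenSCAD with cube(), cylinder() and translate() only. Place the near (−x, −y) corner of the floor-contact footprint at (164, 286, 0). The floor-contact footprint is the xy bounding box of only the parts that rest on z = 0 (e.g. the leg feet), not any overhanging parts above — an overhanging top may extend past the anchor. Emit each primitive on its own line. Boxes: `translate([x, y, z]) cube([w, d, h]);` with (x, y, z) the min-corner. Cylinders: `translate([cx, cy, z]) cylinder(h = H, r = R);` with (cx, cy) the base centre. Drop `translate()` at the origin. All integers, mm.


translate([356, 478, 0]) cylinder(h = 28, r = 192);


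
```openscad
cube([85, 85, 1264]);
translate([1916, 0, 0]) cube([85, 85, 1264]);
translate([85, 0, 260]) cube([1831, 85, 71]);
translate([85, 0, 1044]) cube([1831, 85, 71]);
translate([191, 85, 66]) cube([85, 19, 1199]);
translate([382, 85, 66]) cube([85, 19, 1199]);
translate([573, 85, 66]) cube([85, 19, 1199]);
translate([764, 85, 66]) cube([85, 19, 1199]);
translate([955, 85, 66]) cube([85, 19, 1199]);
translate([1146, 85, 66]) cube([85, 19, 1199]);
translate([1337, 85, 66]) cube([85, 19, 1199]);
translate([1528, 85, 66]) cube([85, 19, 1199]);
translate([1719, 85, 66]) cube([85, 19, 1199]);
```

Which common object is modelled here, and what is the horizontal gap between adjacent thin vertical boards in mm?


A fence section. The picket gap is 106 mm.

Two posts, two rails, 9 pickets — a fence section. Span 1831 mm holds 9 pickets of 85 mm with 10 equal gaps: ⌊(1831 − 9·85) / 10⌋ = 106 mm.


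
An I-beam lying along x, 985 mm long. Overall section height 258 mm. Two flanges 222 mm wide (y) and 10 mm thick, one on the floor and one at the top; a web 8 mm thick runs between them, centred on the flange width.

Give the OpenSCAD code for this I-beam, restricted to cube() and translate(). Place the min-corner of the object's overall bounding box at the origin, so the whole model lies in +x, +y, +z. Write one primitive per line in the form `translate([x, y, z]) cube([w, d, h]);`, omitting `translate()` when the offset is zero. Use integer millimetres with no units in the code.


cube([985, 222, 10]);
translate([0, 107, 10]) cube([985, 8, 238]);
translate([0, 0, 248]) cube([985, 222, 10]);


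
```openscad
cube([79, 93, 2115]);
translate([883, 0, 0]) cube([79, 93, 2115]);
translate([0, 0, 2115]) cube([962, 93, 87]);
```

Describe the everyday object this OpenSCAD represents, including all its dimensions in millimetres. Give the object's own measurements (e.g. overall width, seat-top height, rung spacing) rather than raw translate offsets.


A door frame. The clear opening is 804 mm wide and 2115 mm high. Two 79 mm wide jambs, 93 mm deep, stand either side of the opening from the floor to the top of the opening. A 87 mm thick head sits across the top of both jambs, spanning the full outside width of the frame.


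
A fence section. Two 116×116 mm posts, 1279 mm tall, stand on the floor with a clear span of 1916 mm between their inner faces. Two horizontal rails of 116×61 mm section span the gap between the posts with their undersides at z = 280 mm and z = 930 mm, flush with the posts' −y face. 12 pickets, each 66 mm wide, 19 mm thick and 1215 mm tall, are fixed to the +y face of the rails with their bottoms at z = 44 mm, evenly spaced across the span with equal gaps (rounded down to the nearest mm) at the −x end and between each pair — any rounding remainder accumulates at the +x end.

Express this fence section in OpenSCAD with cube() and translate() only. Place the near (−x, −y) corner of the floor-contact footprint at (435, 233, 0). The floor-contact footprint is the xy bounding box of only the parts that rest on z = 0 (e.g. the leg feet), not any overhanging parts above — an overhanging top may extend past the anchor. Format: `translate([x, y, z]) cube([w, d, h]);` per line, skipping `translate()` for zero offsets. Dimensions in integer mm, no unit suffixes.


translate([435, 233, 0]) cube([116, 116, 1279]);
translate([2467, 233, 0]) cube([116, 116, 1279]);
translate([551, 233, 280]) cube([1916, 116, 61]);
translate([551, 233, 930]) cube([1916, 116, 61]);
translate([637, 349, 44]) cube([66, 19, 1215]);
translate([789, 349, 44]) cube([66, 19, 1215]);
translate([941, 349, 44]) cube([66, 19, 1215]);
translate([1093, 349, 44]) cube([66, 19, 1215]);
translate([1245, 349, 44]) cube([66, 19, 1215]);
translate([1397, 349, 44]) cube([66, 19, 1215]);
translate([1549, 349, 44]) cube([66, 19, 1215]);
translate([1701, 349, 44]) cube([66, 19, 1215]);
translate([1853, 349, 44]) cube([66, 19, 1215]);
translate([2005, 349, 44]) cube([66, 19, 1215]);
translate([2157, 349, 44]) cube([66, 19, 1215]);
translate([2309, 349, 44]) cube([66, 19, 1215]);


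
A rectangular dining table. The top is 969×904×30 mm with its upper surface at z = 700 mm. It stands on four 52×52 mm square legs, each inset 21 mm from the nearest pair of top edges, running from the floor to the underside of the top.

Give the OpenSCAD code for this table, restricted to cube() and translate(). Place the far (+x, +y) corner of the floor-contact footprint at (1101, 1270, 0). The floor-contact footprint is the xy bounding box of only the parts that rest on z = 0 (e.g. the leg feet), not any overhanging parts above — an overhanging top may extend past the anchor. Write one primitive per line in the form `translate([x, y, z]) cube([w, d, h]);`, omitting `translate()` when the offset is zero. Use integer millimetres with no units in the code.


translate([153, 387, 670]) cube([969, 904, 30]);
translate([174, 408, 0]) cube([52, 52, 670]);
translate([1049, 408, 0]) cube([52, 52, 670]);
translate([174, 1218, 0]) cube([52, 52, 670]);
translate([1049, 1218, 0]) cube([52, 52, 670]);


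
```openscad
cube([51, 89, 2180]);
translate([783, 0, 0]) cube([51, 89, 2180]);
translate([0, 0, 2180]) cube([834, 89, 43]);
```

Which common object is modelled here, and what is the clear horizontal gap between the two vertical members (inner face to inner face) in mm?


A door frame. The clear opening width is 732 mm.

Two 2180 mm tall posts with a header on top — a door frame. The left jamb is 51 mm wide at x = 0; the right jamb starts at x = 783. The clear opening is 783 − 51 = 732 mm.


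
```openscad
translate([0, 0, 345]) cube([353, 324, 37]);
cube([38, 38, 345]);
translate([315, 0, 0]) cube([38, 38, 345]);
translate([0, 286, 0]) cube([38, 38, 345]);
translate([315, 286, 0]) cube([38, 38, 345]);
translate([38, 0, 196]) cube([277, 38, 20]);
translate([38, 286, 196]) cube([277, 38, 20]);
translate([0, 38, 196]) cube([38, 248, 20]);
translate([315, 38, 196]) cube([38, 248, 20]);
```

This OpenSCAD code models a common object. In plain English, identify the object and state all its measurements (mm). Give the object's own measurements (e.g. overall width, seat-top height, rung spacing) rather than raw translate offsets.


A simple wooden stool: a rectangular seat 353 mm (x) by 324 mm (y), 37 mm thick, top face at z = 382 mm, on four square legs, each 38×38 mm in cross-section. The legs rest on z = 0, each flush with a corner of the seat. Four stretchers, 38 mm wide and 20 mm tall, connect adjacent legs with their undersides at z = 196 mm, each running between the inner faces of the legs it joins and aligned with the legs' outer faces on the other axis.


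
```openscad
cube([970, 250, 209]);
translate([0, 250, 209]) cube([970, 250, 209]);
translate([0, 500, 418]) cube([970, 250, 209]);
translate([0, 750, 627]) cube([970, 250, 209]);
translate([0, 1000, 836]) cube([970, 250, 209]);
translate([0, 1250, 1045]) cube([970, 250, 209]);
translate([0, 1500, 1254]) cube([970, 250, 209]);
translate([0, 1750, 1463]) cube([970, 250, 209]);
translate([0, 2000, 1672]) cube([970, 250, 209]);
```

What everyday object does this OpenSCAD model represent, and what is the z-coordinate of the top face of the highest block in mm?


A staircase. The total rise is 1881 mm.

9 identical blocks, each offset up and back from the previous — a staircase. Each step is 209 mm tall and there are 9 of them, so the total rise is 9 × 209 = 1881 mm.


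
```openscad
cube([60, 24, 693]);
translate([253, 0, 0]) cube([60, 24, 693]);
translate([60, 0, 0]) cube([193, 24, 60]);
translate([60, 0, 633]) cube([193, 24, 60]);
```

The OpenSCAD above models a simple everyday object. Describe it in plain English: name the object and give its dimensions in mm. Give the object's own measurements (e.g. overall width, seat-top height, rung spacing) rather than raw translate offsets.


A rectangular picture frame lying in the x–z plane (depth along y). The opening is 193 mm wide (x) by 573 mm tall (z), surrounded by a border 60 mm wide on all four sides. The frame is 24 mm deep and is made of two full-height vertical stiles with two horizontal rails fitted between them.


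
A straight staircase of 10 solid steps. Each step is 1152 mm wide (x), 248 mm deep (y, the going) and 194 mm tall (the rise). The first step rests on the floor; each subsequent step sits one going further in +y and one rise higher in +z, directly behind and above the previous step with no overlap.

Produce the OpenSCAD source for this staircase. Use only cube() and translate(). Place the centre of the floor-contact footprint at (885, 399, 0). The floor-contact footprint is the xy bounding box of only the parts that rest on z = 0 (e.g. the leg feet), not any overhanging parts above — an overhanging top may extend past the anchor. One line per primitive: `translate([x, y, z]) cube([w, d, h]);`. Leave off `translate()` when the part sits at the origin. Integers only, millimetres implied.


translate([309, 275, 0]) cube([1152, 248, 194]);
translate([309, 523, 194]) cube([1152, 248, 194]);
translate([309, 771, 388]) cube([1152, 248, 194]);
translate([309, 1019, 582]) cube([1152, 248, 194]);
translate([309, 1267, 776]) cube([1152, 248, 194]);
translate([309, 1515, 970]) cube([1152, 248, 194]);
translate([309, 1763, 1164]) cube([1152, 248, 194]);
translate([309, 2011, 1358]) cube([1152, 248, 194]);
translate([309, 2259, 1552]) cube([1152, 248, 194]);
translate([309, 2507, 1746]) cube([1152, 248, 194]);


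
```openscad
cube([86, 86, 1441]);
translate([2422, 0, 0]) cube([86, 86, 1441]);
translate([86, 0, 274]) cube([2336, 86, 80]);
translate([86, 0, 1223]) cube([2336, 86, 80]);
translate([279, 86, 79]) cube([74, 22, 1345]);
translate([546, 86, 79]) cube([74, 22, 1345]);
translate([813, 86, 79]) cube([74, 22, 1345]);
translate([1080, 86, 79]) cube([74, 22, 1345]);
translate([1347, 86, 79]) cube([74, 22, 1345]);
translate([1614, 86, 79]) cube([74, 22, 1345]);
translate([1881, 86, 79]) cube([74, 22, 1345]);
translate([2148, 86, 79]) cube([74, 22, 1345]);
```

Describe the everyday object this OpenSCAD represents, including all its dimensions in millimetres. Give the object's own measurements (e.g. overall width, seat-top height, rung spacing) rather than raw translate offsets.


A fence section. Two 86×86 mm posts, 1441 mm tall, stand on the floor with a clear span of 2336 mm between their inner faces. Two horizontal rails of 86×80 mm section span the gap between the posts with their undersides at z = 274 mm and z = 1223 mm, flush with the posts' −y face. 8 pickets, each 74 mm wide, 22 mm thick and 1345 mm tall, are fixed to the +y face of the rails with their bottoms at z = 79 mm, spaced across the span with a 193 mm gap after the −x post and between neighbouring pickets, with 200 mm left before the +x post.


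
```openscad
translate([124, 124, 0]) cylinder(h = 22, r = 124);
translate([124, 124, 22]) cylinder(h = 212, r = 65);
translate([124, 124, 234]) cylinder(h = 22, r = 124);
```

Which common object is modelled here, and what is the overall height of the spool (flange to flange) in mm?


A spool. The overall height is 256 mm.

Three coaxial cylinders, large–small–large — a spool. Two 22 mm flanges and a 212 mm core give 22 + 212 + 22 = 256 mm.


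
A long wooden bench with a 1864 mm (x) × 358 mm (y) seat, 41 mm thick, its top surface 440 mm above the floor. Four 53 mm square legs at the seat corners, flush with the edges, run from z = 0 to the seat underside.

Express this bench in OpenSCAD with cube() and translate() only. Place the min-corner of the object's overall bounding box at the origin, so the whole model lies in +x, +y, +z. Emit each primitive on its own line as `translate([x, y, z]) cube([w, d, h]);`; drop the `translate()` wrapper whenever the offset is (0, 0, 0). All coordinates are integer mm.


translate([0, 0, 399]) cube([1864, 358, 41]);
cube([53, 53, 399]);
translate([0, 305, 0]) cube([53, 53, 399]);
translate([1811, 0, 0]) cube([53, 53, 399]);
translate([1811, 305, 0]) cube([53, 53, 399]);


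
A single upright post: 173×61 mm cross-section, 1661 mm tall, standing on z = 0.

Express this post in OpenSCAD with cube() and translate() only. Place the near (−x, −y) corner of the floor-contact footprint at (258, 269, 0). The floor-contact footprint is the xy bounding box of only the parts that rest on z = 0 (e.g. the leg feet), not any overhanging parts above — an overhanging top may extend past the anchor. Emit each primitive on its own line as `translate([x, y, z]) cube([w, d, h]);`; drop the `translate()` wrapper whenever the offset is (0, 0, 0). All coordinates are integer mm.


translate([258, 269, 0]) cube([173, 61, 1661]);


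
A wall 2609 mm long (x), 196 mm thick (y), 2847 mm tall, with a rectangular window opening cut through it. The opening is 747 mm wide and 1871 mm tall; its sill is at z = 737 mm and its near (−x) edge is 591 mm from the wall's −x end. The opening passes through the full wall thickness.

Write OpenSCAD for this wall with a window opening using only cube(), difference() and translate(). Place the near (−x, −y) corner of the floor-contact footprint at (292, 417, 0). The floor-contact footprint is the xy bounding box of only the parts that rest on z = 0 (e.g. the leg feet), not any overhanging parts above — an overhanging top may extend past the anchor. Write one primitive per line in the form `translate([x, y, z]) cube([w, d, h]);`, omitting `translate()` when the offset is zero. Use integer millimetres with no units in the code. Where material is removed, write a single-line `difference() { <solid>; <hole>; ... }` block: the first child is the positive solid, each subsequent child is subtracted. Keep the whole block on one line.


difference() { translate([292, 417, 0]) cube([2609, 196, 2847]); translate([883, 417, 737]) cube([747, 196, 1871]); }


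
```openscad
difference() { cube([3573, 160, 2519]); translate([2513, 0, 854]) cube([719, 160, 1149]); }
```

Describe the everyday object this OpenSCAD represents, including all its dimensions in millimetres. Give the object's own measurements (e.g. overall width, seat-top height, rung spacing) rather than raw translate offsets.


A wall 3573 mm long (x), 160 mm thick (y), 2519 mm tall, with a rectangular window opening cut through it. The opening is 719 mm wide and 1149 mm tall; its sill is at z = 854 mm and its near (−x) edge is 2513 mm from the wall's −x end. The opening passes through the full wall thickness.


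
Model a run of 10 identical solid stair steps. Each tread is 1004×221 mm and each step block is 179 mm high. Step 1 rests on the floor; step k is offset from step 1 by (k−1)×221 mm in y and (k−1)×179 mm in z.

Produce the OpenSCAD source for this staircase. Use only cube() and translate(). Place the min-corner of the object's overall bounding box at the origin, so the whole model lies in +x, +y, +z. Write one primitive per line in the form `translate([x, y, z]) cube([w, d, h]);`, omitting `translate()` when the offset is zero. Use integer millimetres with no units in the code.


cube([1004, 221, 179]);
translate([0, 221, 179]) cube([1004, 221, 179]);
translate([0, 442, 358]) cube([1004, 221, 179]);
translate([0, 663, 537]) cube([1004, 221, 179]);
translate([0, 884, 716]) cube([1004, 221, 179]);
translate([0, 1105, 895]) cube([1004, 221, 179]);
translate([0, 1326, 1074]) cube([1004, 221, 179]);
translate([0, 1547, 1253]) cube([1004, 221, 179]);
translate([0, 1768, 1432]) cube([1004, 221, 179]);
translate([0, 1989, 1611]) cube([1004, 221, 179]);


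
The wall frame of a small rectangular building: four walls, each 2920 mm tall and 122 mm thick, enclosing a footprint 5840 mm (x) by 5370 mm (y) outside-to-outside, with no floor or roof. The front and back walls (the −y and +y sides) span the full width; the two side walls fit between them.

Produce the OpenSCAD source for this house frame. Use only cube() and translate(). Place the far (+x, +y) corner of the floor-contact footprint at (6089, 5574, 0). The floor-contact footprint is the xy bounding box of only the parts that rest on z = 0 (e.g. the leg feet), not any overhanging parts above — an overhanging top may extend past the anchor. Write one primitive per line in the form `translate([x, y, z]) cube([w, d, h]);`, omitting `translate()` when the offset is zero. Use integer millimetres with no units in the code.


translate([249, 204, 0]) cube([5840, 122, 2920]);
translate([249, 5452, 0]) cube([5840, 122, 2920]);
translate([249, 326, 0]) cube([122, 5126, 2920]);
translate([5967, 326, 0]) cube([122, 5126, 2920]);


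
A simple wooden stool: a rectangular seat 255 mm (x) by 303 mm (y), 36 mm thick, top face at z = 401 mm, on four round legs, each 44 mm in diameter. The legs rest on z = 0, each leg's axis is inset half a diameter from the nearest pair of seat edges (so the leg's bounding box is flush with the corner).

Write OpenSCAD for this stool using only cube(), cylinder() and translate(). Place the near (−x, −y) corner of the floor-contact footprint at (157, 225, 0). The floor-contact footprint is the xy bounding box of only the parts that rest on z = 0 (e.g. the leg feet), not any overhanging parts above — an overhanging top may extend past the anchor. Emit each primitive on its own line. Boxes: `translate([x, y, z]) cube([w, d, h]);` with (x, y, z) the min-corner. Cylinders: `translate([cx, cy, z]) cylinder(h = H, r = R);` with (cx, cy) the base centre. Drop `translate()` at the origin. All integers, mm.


translate([157, 225, 365]) cube([255, 303, 36]);
translate([179, 247, 0]) cylinder(h = 365, r = 22);
translate([390, 247, 0]) cylinder(h = 365, r = 22);
translate([179, 506, 0]) cylinder(h = 365, r = 22);
translate([390, 506, 0]) cylinder(h = 365, r = 22);


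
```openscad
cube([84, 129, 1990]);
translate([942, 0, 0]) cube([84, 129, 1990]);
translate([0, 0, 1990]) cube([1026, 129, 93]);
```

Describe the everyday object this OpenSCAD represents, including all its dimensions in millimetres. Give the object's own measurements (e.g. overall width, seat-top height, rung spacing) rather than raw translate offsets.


A door frame. The clear opening is 858 mm wide and 1990 mm high. Two 84 mm wide jambs, 129 mm deep, stand either side of the opening from the floor to the top of the opening. A 93 mm thick head sits across the top of both jambs, spanning the full outside width of the frame.


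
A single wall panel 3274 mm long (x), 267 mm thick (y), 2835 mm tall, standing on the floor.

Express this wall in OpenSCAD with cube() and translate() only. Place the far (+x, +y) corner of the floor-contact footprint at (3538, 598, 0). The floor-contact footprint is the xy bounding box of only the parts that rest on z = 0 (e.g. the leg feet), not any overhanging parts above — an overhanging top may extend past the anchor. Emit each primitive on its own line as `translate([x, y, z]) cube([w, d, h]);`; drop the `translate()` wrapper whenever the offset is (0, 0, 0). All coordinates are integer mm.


translate([264, 331, 0]) cube([3274, 267, 2835]);


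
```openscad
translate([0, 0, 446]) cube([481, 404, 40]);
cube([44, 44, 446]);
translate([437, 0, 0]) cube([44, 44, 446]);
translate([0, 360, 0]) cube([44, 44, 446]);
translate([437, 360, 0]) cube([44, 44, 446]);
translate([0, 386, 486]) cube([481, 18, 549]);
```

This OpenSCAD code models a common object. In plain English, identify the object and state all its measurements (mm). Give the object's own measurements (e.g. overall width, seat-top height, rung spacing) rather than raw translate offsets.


A chair. The seat is a 481×404×40 mm slab with its top at z = 486 mm, on four 44×44 mm corner legs (flush with the seat edges, standing on z = 0). A flat backrest 18 mm thick, 549 mm tall, spans the full seat width and rises from the seat top along its +y edge, rear face flush with the rear of the seat.


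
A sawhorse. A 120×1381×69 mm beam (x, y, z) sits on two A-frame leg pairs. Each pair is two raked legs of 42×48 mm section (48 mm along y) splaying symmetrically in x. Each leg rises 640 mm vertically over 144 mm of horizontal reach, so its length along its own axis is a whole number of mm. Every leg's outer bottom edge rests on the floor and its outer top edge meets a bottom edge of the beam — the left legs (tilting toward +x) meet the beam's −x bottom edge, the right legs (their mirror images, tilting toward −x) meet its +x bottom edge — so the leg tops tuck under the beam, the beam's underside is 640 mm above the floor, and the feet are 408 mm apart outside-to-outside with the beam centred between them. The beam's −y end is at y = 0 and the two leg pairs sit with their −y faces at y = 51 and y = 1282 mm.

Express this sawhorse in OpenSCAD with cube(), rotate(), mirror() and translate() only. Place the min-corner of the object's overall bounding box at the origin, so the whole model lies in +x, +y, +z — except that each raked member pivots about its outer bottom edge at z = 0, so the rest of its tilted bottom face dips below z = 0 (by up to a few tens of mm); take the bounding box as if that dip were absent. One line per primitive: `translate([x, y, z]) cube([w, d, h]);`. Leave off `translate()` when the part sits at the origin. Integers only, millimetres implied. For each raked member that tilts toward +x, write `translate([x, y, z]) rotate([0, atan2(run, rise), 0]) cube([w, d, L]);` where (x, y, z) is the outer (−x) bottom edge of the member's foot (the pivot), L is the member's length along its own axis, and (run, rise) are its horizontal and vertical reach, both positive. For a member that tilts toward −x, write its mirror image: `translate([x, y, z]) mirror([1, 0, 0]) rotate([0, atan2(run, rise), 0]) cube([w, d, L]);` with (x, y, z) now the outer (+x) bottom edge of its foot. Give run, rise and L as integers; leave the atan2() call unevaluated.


translate([144, 0, 640]) cube([120, 1381, 69]);
translate([0, 51, 0]) rotate([0, atan2(144, 640), 0]) cube([42, 48, 656]);
translate([408, 51, 0]) mirror([1, 0, 0]) rotate([0, atan2(144, 640), 0]) cube([42, 48, 656]);
translate([0, 1282, 0]) rotate([0, atan2(144, 640), 0]) cube([42, 48, 656]);
translate([408, 1282, 0]) mirror([1, 0, 0]) rotate([0, atan2(144, 640), 0]) cube([42, 48, 656]);


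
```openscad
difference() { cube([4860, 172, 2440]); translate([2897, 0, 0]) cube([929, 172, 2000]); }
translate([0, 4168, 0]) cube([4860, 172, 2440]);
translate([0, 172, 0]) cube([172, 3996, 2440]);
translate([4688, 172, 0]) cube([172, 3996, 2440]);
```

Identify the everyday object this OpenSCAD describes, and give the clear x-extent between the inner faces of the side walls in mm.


A single room. The interior width is 4516 mm.

Four walls enclosing a rectangle with a door in the front wall — a room. Outside width 4860 minus two 172 mm walls gives 4516 mm.


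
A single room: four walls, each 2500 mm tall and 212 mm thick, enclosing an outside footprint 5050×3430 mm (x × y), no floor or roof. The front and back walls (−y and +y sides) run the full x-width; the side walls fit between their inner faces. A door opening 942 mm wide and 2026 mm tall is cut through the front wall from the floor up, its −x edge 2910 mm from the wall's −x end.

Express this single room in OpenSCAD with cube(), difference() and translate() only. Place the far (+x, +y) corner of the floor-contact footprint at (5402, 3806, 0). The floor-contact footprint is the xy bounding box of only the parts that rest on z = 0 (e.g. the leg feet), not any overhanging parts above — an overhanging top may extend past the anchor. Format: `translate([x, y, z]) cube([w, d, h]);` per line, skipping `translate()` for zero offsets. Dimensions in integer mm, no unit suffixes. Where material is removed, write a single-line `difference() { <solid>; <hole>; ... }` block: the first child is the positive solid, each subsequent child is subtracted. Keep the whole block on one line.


difference() { translate([352, 376, 0]) cube([5050, 212, 2500]); translate([3262, 376, 0]) cube([942, 212, 2026]); }
translate([352, 3594, 0]) cube([5050, 212, 2500]);
translate([352, 588, 0]) cube([212, 3006, 2500]);
translate([5190, 588, 0]) cube([212, 3006, 2500]);


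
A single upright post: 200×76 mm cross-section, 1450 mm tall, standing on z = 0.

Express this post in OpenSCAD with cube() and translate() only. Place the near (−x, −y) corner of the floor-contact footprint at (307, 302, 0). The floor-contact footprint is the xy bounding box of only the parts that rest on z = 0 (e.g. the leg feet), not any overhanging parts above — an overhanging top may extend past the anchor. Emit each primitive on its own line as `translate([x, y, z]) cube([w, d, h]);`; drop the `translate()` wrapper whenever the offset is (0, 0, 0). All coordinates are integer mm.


translate([307, 302, 0]) cube([200, 76, 1450]);


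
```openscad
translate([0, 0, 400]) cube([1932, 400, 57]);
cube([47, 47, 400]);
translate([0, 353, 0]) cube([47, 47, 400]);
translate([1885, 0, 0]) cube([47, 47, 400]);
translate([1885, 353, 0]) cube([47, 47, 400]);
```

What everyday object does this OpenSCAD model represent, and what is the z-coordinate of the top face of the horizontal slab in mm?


A bench. The seat-top height is 457 mm.

A long slab on four corner posts — a bench. The slab sits at z = 400 with thickness 57, so the top is 400 + 57 = 457 mm.


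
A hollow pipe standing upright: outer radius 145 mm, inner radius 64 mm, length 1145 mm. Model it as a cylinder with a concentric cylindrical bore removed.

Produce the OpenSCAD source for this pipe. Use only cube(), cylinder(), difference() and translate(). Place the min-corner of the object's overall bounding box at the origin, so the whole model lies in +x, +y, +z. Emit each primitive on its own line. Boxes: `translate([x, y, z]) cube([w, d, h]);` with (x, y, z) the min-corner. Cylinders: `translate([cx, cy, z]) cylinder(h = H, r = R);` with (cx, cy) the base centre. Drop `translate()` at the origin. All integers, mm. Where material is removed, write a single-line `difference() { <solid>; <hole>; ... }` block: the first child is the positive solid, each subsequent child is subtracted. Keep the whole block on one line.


difference() { translate([145, 145, 0]) cylinder(h = 1145, r = 145); translate([145, 145, 0]) cylinder(h = 1145, r = 64); }


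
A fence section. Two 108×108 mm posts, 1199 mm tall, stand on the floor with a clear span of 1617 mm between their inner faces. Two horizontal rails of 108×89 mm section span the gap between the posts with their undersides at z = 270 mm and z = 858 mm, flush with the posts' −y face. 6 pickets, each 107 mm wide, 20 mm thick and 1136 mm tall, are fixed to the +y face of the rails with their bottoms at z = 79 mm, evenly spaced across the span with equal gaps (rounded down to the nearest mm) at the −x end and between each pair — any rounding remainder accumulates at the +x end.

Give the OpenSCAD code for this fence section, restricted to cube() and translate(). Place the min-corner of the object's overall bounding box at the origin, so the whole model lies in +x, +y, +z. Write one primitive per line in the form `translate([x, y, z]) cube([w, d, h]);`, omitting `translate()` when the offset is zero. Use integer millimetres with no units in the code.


cube([108, 108, 1199]);
translate([1725, 0, 0]) cube([108, 108, 1199]);
translate([108, 0, 270]) cube([1617, 108, 89]);
translate([108, 0, 858]) cube([1617, 108, 89]);
translate([247, 108, 79]) cube([107, 20, 1136]);
translate([493, 108, 79]) cube([107, 20, 1136]);
translate([739, 108, 79]) cube([107, 20, 1136]);
translate([985, 108, 79]) cube([107, 20, 1136]);
translate([1231, 108, 79]) cube([107, 20, 1136]);
translate([1477, 108, 79]) cube([107, 20, 1136]);


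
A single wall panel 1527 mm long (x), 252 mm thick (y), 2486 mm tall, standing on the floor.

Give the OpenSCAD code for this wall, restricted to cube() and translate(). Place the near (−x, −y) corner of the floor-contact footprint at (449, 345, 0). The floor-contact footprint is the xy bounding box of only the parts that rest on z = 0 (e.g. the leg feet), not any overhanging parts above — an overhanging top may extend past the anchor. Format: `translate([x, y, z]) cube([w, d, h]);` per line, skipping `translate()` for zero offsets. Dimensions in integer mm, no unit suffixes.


translate([449, 345, 0]) cube([1527, 252, 2486]);


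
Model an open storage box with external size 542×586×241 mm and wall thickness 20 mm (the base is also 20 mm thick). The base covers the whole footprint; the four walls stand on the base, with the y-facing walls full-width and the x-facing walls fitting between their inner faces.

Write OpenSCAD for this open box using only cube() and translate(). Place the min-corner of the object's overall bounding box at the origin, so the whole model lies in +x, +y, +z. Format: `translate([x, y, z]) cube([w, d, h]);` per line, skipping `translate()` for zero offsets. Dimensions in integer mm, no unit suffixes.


cube([542, 586, 20]);
translate([0, 0, 20]) cube([542, 20, 221]);
translate([0, 566, 20]) cube([542, 20, 221]);
translate([0, 20, 20]) cube([20, 546, 221]);
translate([522, 20, 20]) cube([20, 546, 221]);


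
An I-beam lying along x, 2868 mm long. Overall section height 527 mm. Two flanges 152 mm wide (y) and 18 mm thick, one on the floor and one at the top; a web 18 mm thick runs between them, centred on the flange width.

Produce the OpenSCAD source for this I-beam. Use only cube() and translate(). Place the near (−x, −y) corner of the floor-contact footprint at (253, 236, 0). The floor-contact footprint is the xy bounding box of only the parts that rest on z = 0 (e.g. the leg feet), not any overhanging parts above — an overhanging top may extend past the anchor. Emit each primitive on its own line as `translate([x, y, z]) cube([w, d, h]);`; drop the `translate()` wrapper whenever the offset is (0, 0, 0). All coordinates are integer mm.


translate([253, 236, 0]) cube([2868, 152, 18]);
translate([253, 303, 18]) cube([2868, 18, 491]);
translate([253, 236, 509]) cube([2868, 152, 18]);


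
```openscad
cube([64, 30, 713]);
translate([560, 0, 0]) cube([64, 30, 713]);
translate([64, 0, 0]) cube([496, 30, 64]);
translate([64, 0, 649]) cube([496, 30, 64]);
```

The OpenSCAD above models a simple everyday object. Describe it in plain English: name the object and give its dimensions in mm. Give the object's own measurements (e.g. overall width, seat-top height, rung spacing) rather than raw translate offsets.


A rectangular picture frame lying in the x–z plane (depth along y). The opening is 496 mm wide (x) by 585 mm tall (z), surrounded by a border 64 mm wide on all four sides. The frame is 30 mm deep and is made of two full-height vertical stiles with two horizontal rails fitted between them.


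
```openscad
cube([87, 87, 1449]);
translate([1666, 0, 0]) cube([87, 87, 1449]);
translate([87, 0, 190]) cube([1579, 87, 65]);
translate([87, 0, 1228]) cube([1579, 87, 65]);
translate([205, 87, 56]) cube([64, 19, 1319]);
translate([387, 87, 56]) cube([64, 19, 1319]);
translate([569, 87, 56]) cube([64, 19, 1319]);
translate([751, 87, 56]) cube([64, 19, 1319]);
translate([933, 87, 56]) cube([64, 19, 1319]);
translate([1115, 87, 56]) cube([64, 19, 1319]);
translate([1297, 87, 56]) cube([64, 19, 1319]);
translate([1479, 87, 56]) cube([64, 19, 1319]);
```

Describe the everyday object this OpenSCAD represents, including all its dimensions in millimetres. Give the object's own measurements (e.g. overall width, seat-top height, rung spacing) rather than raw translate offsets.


A fence section. Two 87×87 mm posts, 1449 mm tall, stand on the floor with a clear span of 1579 mm between their inner faces. Two horizontal rails of 87×65 mm section span the gap between the posts with their undersides at z = 190 mm and z = 1228 mm, flush with the posts' −y face. 8 pickets, each 64 mm wide, 19 mm thick and 1319 mm tall, are fixed to the +y face of the rails with their bottoms at z = 56 mm, spaced across the span with a 118 mm gap after the −x post and between neighbouring pickets, with 123 mm left before the +x post.


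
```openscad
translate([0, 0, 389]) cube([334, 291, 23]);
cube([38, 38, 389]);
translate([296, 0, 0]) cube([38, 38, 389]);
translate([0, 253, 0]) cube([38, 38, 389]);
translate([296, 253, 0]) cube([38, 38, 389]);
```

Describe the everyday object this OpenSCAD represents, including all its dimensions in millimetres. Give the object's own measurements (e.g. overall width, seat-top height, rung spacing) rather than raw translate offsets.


A simple wooden stool: a rectangular seat 334 mm (x) by 291 mm (y), 23 mm thick, top face at z = 412 mm, on four square legs, each 38×38 mm in cross-section. The legs rest on z = 0, each flush with a corner of the seat.


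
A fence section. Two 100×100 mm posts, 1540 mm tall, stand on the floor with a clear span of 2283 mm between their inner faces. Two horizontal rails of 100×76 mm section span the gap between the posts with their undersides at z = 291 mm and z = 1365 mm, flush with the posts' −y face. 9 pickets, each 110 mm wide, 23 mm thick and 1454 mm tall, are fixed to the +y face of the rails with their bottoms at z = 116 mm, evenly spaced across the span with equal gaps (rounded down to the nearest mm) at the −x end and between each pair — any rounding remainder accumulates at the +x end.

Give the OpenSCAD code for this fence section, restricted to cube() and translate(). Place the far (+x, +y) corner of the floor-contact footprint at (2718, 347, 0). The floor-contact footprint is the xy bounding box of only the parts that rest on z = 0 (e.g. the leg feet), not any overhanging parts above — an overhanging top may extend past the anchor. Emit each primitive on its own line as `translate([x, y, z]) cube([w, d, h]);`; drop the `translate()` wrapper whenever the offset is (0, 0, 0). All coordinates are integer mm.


translate([235, 247, 0]) cube([100, 100, 1540]);
translate([2618, 247, 0]) cube([100, 100, 1540]);
translate([335, 247, 291]) cube([2283, 100, 76]);
translate([335, 247, 1365]) cube([2283, 100, 76]);
translate([464, 347, 116]) cube([110, 23, 1454]);
translate([703, 347, 116]) cube([110, 23, 1454]);
translate([942, 347, 116]) cube([110, 23, 1454]);
translate([1181, 347, 116]) cube([110, 23, 1454]);
translate([1420, 347, 116]) cube([110, 23, 1454]);
translate([1659, 347, 116]) cube([110, 23, 1454]);
translate([1898, 347, 116]) cube([110, 23, 1454]);
translate([2137, 347, 116]) cube([110, 23, 1454]);
translate([2376, 347, 116]) cube([110, 23, 1454]);


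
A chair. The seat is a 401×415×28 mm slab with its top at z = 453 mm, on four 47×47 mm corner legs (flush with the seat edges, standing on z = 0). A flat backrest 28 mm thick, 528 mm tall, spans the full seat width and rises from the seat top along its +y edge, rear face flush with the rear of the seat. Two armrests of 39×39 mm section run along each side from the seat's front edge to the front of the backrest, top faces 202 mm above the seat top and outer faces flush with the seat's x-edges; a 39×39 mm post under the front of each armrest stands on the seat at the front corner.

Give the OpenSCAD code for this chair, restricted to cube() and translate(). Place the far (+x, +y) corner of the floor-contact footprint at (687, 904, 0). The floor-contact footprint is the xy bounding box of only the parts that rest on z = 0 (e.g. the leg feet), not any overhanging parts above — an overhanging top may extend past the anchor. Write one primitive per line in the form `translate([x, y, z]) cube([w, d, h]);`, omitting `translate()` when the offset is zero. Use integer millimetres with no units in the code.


// leg_h = 453 - 28 = 425
// arm post h = 202 - 39 = 163
translate([286, 489, 425]) cube([401, 415, 28]);
translate([286, 489, 0]) cube([47, 47, 425]);
translate([640, 489, 0]) cube([47, 47, 425]);
translate([286, 857, 0]) cube([47, 47, 425]);
translate([640, 857, 0]) cube([47, 47, 425]);
translate([286, 876, 453]) cube([401, 28, 528]);
translate([286, 489, 616]) cube([39, 387, 39]);
translate([648, 489, 616]) cube([39, 387, 39]);
translate([286, 489, 453]) cube([39, 39, 163]);
translate([648, 489, 453]) cube([39, 39, 163]);


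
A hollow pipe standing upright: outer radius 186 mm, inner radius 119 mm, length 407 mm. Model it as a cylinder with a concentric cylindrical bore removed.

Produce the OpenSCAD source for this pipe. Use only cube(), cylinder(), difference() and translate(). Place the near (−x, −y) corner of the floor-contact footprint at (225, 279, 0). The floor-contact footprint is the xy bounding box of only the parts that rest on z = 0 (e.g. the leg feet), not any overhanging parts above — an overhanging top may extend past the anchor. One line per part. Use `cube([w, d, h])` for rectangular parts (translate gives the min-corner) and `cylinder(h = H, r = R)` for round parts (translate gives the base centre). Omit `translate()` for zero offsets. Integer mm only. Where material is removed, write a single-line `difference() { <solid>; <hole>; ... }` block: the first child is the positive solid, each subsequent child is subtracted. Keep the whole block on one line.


difference() { translate([411, 465, 0]) cylinder(h = 407, r = 186); translate([411, 465, 0]) cylinder(h = 407, r = 119); }


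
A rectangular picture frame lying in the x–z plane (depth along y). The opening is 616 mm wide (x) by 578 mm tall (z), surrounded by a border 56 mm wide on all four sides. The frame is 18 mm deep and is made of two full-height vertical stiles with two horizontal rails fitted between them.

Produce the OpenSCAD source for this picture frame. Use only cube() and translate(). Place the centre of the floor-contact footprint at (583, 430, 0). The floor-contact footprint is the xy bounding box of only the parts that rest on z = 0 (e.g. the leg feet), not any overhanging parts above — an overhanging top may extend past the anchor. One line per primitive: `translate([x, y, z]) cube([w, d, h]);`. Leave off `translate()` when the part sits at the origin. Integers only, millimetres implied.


translate([219, 421, 0]) cube([56, 18, 690]);
translate([891, 421, 0]) cube([56, 18, 690]);
translate([275, 421, 0]) cube([616, 18, 56]);
translate([275, 421, 634]) cube([616, 18, 56]);


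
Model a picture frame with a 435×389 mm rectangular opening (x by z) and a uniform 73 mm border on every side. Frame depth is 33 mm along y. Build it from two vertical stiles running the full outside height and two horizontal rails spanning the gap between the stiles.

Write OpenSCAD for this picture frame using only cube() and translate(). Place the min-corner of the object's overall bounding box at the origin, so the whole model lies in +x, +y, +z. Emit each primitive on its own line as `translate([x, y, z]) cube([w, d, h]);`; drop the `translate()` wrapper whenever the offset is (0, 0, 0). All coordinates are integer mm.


cube([73, 33, 535]);
translate([508, 0, 0]) cube([73, 33, 535]);
translate([73, 0, 0]) cube([435, 33, 73]);
translate([73, 0, 462]) cube([435, 33, 73]);


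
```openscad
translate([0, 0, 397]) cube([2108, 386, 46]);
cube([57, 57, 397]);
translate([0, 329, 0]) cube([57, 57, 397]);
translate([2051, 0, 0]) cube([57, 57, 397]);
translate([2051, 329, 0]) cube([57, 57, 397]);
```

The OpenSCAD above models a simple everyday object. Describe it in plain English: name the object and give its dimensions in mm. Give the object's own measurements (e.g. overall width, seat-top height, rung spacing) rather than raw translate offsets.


A bench: a 2108×386 mm seat slab, 46 mm thick, top at z = 443 mm, on four 57×57 mm square legs flush with the seat corners and standing on z = 0.
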